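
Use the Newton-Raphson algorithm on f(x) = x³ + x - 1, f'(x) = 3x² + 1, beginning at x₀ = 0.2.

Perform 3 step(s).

f(x) = x³ + x - 1
f'(x) = 3x² + 1
x₀ = 0.2

Newton-Raphson formula: x_{n+1} = x_n - f(x_n)/f'(x_n)

Iteration 1:
  f(0.200000) = -0.792000
  f'(0.200000) = 1.120000
  x_1 = 0.200000 - (-0.792000)/1.120000 = 0.907143
Iteration 2:
  f(0.907143) = 0.653638
  f'(0.907143) = 3.468724
  x_2 = 0.907143 - 0.653638/3.468724 = 0.718705
Iteration 3:
  f(0.718705) = 0.089943
  f'(0.718705) = 2.549612
  x_3 = 0.718705 - 0.089943/2.549612 = 0.683428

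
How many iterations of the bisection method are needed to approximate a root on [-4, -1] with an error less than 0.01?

We need (b-a)/2^n ≤ 0.01
(-1 - (-4))/2^n ≤ 0.01
3/2^n ≤ 0.01
2^n ≥ 300
n ≥ log₂(300) = 8.23
n ≥ 9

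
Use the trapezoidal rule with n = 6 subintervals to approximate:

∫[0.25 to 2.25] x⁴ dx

f(x) = x⁴
a = 0.25, b = 2.25, n = 6
h = (b - a)/n = 0.333333

Trapezoidal rule: (h/2)[f(x₀) + 2f(x₁) + 2f(x₂) + ... + f(xₙ)]

x_0 = 0.2500, f(x_0) = 0.003906, coefficient = 1
x_1 = 0.5833, f(x_1) = 0.115789, coefficient = 2
x_2 = 0.9167, f(x_2) = 0.706067, coefficient = 2
x_3 = 1.2500, f(x_3) = 2.441406, coefficient = 2
x_4 = 1.5833, f(x_4) = 6.284770, coefficient = 2
x_5 = 1.9167, f(x_5) = 13.495419, coefficient = 2
x_6 = 2.2500, f(x_6) = 25.628906, coefficient = 1

I ≈ (0.333333/2) × 71.719715 = 11.953286
Exact value: 11.532812
Error: 0.420473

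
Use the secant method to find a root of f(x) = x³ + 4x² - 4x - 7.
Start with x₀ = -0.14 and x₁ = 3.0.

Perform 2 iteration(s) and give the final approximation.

f(x) = x³ + 4x² - 4x - 7
x₀ = -0.14, x₁ = 3.0

Secant formula: x_{n+1} = x_n - f(x_n)(x_n - x_{n-1})/(f(x_n) - f(x_{n-1}))

Iteration 1:
  f(-0.140000) = -6.364344
  f(3.000000) = 44.000000
  x_2 = 3.000000 - 44.000000×(3.000000 - (-0.140000))/(44.000000 - (-6.364344))
       = 0.256789
Iteration 2:
  f(3.000000) = 44.000000
  f(0.256789) = -7.746462
  x_3 = 0.256789 - (-7.746462)×(0.256789 - 3.000000)/(-7.746462 - 44.000000)
       = 0.667449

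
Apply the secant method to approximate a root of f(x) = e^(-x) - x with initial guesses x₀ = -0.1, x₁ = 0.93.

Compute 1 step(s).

f(x) = e^(-x) - x
x₀ = -0.1, x₁ = 0.93

Secant formula: x_{n+1} = x_n - f(x_n)(x_n - x_{n-1})/(f(x_n) - f(x_{n-1}))

Iteration 1:
  f(-0.100000) = 1.205171
  f(0.930000) = -0.535446
  x_2 = 0.930000 - (-0.535446)×(0.930000 - (-0.100000))/(-0.535446 - 1.205171)
       = 0.613153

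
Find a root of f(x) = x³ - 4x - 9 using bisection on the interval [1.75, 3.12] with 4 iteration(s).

f(x) = x³ - 4x - 9
Initial interval: [1.75, 3.12]

Iteration 1:
  c_1 = (1.750000 + 3.120000)/2 = 2.435000
  f(c_1) = f(2.435000) = -4.302337
  f(a) × f(c) ≥ 0, new interval: [2.435000, 3.120000]
Iteration 2:
  c_2 = (2.435000 + 3.120000)/2 = 2.777500
  f(c_2) = f(2.777500) = 1.317041
  f(a) × f(c) < 0, new interval: [2.435000, 2.777500]
Iteration 3:
  c_3 = (2.435000 + 2.777500)/2 = 2.606250
  f(c_3) = f(2.606250) = -1.721945
  f(a) × f(c) ≥ 0, new interval: [2.606250, 2.777500]
Iteration 4:
  c_4 = (2.606250 + 2.777500)/2 = 2.691875
  f(c_4) = f(2.691875) = -0.261660
  f(a) × f(c) ≥ 0, new interval: [2.691875, 2.777500]

After 4 iteration(s), the approximation is c_4 = 2.691875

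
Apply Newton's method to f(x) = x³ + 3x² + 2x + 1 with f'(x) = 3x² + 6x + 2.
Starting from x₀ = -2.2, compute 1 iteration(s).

f(x) = x³ + 3x² + 2x + 1
f'(x) = 3x² + 6x + 2
x₀ = -2.2

Newton-Raphson formula: x_{n+1} = x_n - f(x_n)/f'(x_n)

Iteration 1:
  f(-2.200000) = 0.472000
  f'(-2.200000) = 3.320000
  x_1 = -2.200000 - 0.472000/3.320000 = -2.342169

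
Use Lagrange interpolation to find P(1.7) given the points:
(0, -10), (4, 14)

Lagrange interpolation formula:
P(x) = Σ yᵢ × Lᵢ(x)
where Lᵢ(x) = Π_{j≠i} (x - xⱼ)/(xᵢ - xⱼ)

L_0(1.7) = (1.7 - 4)/(0 - 4) = 0.575000
L_1(1.7) = (1.7 - 0)/(4 - 0) = 0.425000

P(1.7) = (-10)×L_0(1.7) + 14×L_1(1.7)
P(1.7) = 0.200000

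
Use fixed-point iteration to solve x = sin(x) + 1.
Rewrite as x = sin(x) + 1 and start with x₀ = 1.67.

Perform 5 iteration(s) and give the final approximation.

Equation: x = sin(x) + 1
Fixed-point form: x = sin(x) + 1
x₀ = 1.67

x_1 = g(1.670000) = 1.995083
x_2 = g(1.995083) = 1.911332
x_3 = g(1.911332) = 1.942576
x_4 = g(1.942576) = 1.931682
x_5 = g(1.931682) = 1.935584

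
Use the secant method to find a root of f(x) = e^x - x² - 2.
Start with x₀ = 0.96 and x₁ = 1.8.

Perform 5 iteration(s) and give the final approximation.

f(x) = e^x - x² - 2
x₀ = 0.96, x₁ = 1.8

Secant formula: x_{n+1} = x_n - f(x_n)(x_n - x_{n-1})/(f(x_n) - f(x_{n-1}))

Iteration 1:
  f(0.960000) = -0.309904
  f(1.800000) = 0.809647
  x_2 = 1.800000 - 0.809647×(1.800000 - 0.960000)/(0.809647 - (-0.309904))
       = 1.192521
Iteration 2:
  f(1.800000) = 0.809647
  f(1.192521) = -0.126728
  x_3 = 1.192521 - (-0.126728)×(1.192521 - 1.800000)/(-0.126728 - 0.809647)
       = 1.274736
Iteration 3:
  f(1.192521) = -0.126728
  f(1.274736) = -0.047195
  x_4 = 1.274736 - (-0.047195)×(1.274736 - 1.192521)/(-0.047195 - (-0.126728))
       = 1.323523
Iteration 4:
  f(1.274736) = -0.047195
  f(1.323523) = 0.004919
  x_5 = 1.323523 - 0.004919×(1.323523 - 1.274736)/(0.004919 - (-0.047195))
       = 1.318918
Iteration 5:
  f(1.323523) = 0.004919
  f(1.318918) = -0.000172
  x_6 = 1.318918 - (-0.000172)×(1.318918 - 1.323523)/(-0.000172 - 0.004919)
       = 1.319073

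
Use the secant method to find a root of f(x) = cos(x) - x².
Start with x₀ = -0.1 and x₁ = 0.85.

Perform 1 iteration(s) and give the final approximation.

f(x) = cos(x) - x²
x₀ = -0.1, x₁ = 0.85

Secant formula: x_{n+1} = x_n - f(x_n)(x_n - x_{n-1})/(f(x_n) - f(x_{n-1}))

Iteration 1:
  f(-0.100000) = 0.985004
  f(0.850000) = -0.062517
  x_2 = 0.850000 - (-0.062517)×(0.850000 - (-0.100000))/(-0.062517 - 0.985004)
       = 0.793303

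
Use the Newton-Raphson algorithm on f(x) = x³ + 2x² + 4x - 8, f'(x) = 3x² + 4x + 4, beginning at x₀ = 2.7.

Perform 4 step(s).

f(x) = x³ + 2x² + 4x - 8
f'(x) = 3x² + 4x + 4
x₀ = 2.7

Newton-Raphson formula: x_{n+1} = x_n - f(x_n)/f'(x_n)

Iteration 1:
  f(2.700000) = 37.063000
  f'(2.700000) = 36.670000
  x_1 = 2.700000 - 37.063000/36.670000 = 1.689283
Iteration 2:
  f(1.689283) = 9.285150
  f'(1.689283) = 19.318160
  x_2 = 1.689283 - 9.285150/19.318160 = 1.208639
Iteration 3:
  f(1.208639) = 1.521765
  f'(1.208639) = 13.216983
  x_3 = 1.208639 - 1.521765/13.216983 = 1.093502
Iteration 4:
  f(1.093502) = 0.073054
  f'(1.093502) = 11.961249
  x_4 = 1.093502 - 0.073054/11.961249 = 1.087395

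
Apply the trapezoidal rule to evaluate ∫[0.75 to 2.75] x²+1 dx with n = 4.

f(x) = x²+1
a = 0.75, b = 2.75, n = 4
h = (b - a)/n = 0.500000

Trapezoidal rule: (h/2)[f(x₀) + 2f(x₁) + 2f(x₂) + ... + f(xₙ)]

x_0 = 0.7500, f(x_0) = 1.562500, coefficient = 1
x_1 = 1.2500, f(x_1) = 2.562500, coefficient = 2
x_2 = 1.7500, f(x_2) = 4.062500, coefficient = 2
x_3 = 2.2500, f(x_3) = 6.062500, coefficient = 2
x_4 = 2.7500, f(x_4) = 8.562500, coefficient = 1

I ≈ (0.500000/2) × 35.500000 = 8.875000
Exact value: 8.791667
Error: 0.083333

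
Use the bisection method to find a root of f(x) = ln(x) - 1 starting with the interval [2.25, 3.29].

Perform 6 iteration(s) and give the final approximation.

f(x) = ln(x) - 1
Initial interval: [2.25, 3.29]

Iteration 1:
  c_1 = (2.250000 + 3.290000)/2 = 2.770000
  f(c_1) = f(2.770000) = 0.018847
  f(a) × f(c) < 0, new interval: [2.250000, 2.770000]
Iteration 2:
  c_2 = (2.250000 + 2.770000)/2 = 2.510000
  f(c_2) = f(2.510000) = -0.079717
  f(a) × f(c) ≥ 0, new interval: [2.510000, 2.770000]
Iteration 3:
  c_3 = (2.510000 + 2.770000)/2 = 2.640000
  f(c_3) = f(2.640000) = -0.029221
  f(a) × f(c) ≥ 0, new interval: [2.640000, 2.770000]
Iteration 4:
  c_4 = (2.640000 + 2.770000)/2 = 2.705000
  f(c_4) = f(2.705000) = -0.004898
  f(a) × f(c) ≥ 0, new interval: [2.705000, 2.770000]
Iteration 5:
  c_5 = (2.705000 + 2.770000)/2 = 2.737500
  f(c_5) = f(2.737500) = 0.007045
  f(a) × f(c) < 0, new interval: [2.705000, 2.737500]
Iteration 6:
  c_6 = (2.705000 + 2.737500)/2 = 2.721250
  f(c_6) = f(2.721250) = 0.001091
  f(a) × f(c) < 0, new interval: [2.705000, 2.721250]

After 6 iteration(s), the approximation is c_6 = 2.721250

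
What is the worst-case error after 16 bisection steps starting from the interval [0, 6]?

Bisection error bound: |error| ≤ (b-a)/2^n
|error| ≤ (6 - 0)/2^16 = 6/2^16
|error| ≤ 0.0000915527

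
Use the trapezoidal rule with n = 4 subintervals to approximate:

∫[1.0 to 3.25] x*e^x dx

f(x) = x*e^x
a = 1.0, b = 3.25, n = 4
h = (b - a)/n = 0.562500

Trapezoidal rule: (h/2)[f(x₀) + 2f(x₁) + 2f(x₂) + ... + f(xₙ)]

x_0 = 1.0000, f(x_0) = 2.718282, coefficient = 1
x_1 = 1.5625, f(x_1) = 7.454271, coefficient = 2
x_2 = 2.1250, f(x_2) = 17.792407, coefficient = 2
x_3 = 2.6875, f(x_3) = 39.492524, coefficient = 2
x_4 = 3.2500, f(x_4) = 83.818605, coefficient = 1

I ≈ (0.562500/2) × 216.015290 = 60.754300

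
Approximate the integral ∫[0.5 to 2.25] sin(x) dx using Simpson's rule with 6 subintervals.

f(x) = sin(x)
a = 0.5, b = 2.25, n = 6
h = (b - a)/n = 0.291667

Simpson's rule: (h/3)[f(x₀) + 4f(x₁) + 2f(x₂) + ... + f(xₙ)]

x_0 = 0.5000, f(x_0) = 0.479426, coefficient = 1
x_1 = 0.7917, f(x_1) = 0.711525, coefficient = 4
x_2 = 1.0833, f(x_2) = 0.883524, coefficient = 2
x_3 = 1.3750, f(x_3) = 0.980893, coefficient = 4
x_4 = 1.6667, f(x_4) = 0.995408, coefficient = 2
x_5 = 1.9583, f(x_5) = 0.925843, coefficient = 4
x_6 = 2.2500, f(x_6) = 0.778073, coefficient = 1

I ≈ (0.291667/3) × 15.488407 = 1.505817
Exact value: 1.505756
Error: 0.000061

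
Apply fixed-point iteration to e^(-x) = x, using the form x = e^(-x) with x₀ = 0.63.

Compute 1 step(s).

Equation: e^(-x) = x
Fixed-point form: x = e^(-x)
x₀ = 0.63

x_1 = g(0.630000) = 0.532592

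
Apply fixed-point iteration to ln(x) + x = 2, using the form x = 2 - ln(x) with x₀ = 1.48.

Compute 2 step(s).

Equation: ln(x) + x = 2
Fixed-point form: x = 2 - ln(x)
x₀ = 1.48

x_1 = g(1.480000) = 1.607958
x_2 = g(1.607958) = 1.525035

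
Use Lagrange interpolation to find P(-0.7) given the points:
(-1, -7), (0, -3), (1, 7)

Lagrange interpolation formula:
P(x) = Σ yᵢ × Lᵢ(x)
where Lᵢ(x) = Π_{j≠i} (x - xⱼ)/(xᵢ - xⱼ)

L_0(-0.7) = (-0.7 - 0)/(-1 - 0) × (-0.7 - 1)/(-1 - 1) = 0.595000
L_1(-0.7) = (-0.7 - (-1))/(0 - (-1)) × (-0.7 - 1)/(0 - 1) = 0.510000
L_2(-0.7) = (-0.7 - (-1))/(1 - (-1)) × (-0.7 - 0)/(1 - 0) = -0.105000

P(-0.7) = (-7)×L_0(-0.7) + (-3)×L_1(-0.7) + 7×L_2(-0.7)
P(-0.7) = -6.430000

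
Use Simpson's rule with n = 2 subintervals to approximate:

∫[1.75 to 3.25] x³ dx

f(x) = x³
a = 1.75, b = 3.25, n = 2
h = (b - a)/n = 0.750000

Simpson's rule: (h/3)[f(x₀) + 4f(x₁) + 2f(x₂) + ... + f(xₙ)]

x_0 = 1.7500, f(x_0) = 5.359375, coefficient = 1
x_1 = 2.5000, f(x_1) = 15.625000, coefficient = 4
x_2 = 3.2500, f(x_2) = 34.328125, coefficient = 1

I ≈ (0.750000/3) × 102.187500 = 25.546875
Exact value: 25.546875
Error: 0.000000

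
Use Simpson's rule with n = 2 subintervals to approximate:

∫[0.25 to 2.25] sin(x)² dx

f(x) = sin(x)²
a = 0.25, b = 2.25, n = 2
h = (b - a)/n = 1.000000

Simpson's rule: (h/3)[f(x₀) + 4f(x₁) + 2f(x₂) + ... + f(xₙ)]

x_0 = 0.2500, f(x_0) = 0.061209, coefficient = 1
x_1 = 1.2500, f(x_1) = 0.900572, coefficient = 4
x_2 = 2.2500, f(x_2) = 0.605398, coefficient = 1

I ≈ (1.000000/3) × 4.268894 = 1.422965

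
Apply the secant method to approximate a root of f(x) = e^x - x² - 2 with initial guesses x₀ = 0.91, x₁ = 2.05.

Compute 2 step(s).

f(x) = e^x - x² - 2
x₀ = 0.91, x₁ = 2.05

Secant formula: x_{n+1} = x_n - f(x_n)(x_n - x_{n-1})/(f(x_n) - f(x_{n-1}))

Iteration 1:
  f(0.910000) = -0.343777
  f(2.050000) = 1.565401
  x_2 = 2.050000 - 1.565401×(2.050000 - 0.910000)/(1.565401 - (-0.343777))
       = 1.115275
Iteration 2:
  f(2.050000) = 1.565401
  f(1.115275) = -0.193432
  x_3 = 1.115275 - (-0.193432)×(1.115275 - 2.050000)/(-0.193432 - 1.565401)
       = 1.218073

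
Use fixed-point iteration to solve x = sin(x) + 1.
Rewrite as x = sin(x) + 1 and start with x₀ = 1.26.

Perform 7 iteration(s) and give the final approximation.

Equation: x = sin(x) + 1
Fixed-point form: x = sin(x) + 1
x₀ = 1.26

x_1 = g(1.260000) = 1.952090
x_2 = g(1.952090) = 1.928184
x_3 = g(1.928184) = 1.936814
x_4 = g(1.936814) = 1.933760
x_5 = g(1.933760) = 1.934849
x_6 = g(1.934849) = 1.934462
x_7 = g(1.934462) = 1.934599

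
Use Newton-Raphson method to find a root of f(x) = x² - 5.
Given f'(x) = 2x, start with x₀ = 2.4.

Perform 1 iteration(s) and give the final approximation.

f(x) = x² - 5
f'(x) = 2x
x₀ = 2.4

Newton-Raphson formula: x_{n+1} = x_n - f(x_n)/f'(x_n)

Iteration 1:
  f(2.400000) = 0.760000
  f'(2.400000) = 4.800000
  x_1 = 2.400000 - 0.760000/4.800000 = 2.241667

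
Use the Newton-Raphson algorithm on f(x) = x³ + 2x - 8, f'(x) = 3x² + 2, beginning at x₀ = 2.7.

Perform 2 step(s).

f(x) = x³ + 2x - 8
f'(x) = 3x² + 2
x₀ = 2.7

Newton-Raphson formula: x_{n+1} = x_n - f(x_n)/f'(x_n)

Iteration 1:
  f(2.700000) = 17.083000
  f'(2.700000) = 23.870000
  x_1 = 2.700000 - 17.083000/23.870000 = 1.984332
Iteration 2:
  f(1.984332) = 3.782114
  f'(1.984332) = 13.812718
  x_2 = 1.984332 - 3.782114/13.812718 = 1.710518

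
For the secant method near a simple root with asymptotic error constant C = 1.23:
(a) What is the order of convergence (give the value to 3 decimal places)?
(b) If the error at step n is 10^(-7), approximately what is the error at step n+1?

(a) Secant method has superlinear convergence with order φ = (1+√5)/2 ≈ 1.618.
    This means |e_{n+1}| ≈ C|e_n|^1.618.

(b) With |e_n| = 10^(-7) and C = 1.23:
    |e_{n+1}| ≈ 1.23 × (10^(-7))^1.618 = 1.23 × 10^(-11.33)

(a) ≈ 1.618 (golden ratio); (b) |e_{n+1}| ≈ 5.803e-12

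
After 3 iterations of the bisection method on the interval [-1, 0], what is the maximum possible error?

Bisection error bound: |error| ≤ (b-a)/2^n
|error| ≤ (0 - (-1))/2^3 = 1/2^3
|error| ≤ 0.1250000000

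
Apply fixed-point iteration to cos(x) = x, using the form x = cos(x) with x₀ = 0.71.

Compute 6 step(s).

Equation: cos(x) = x
Fixed-point form: x = cos(x)
x₀ = 0.71

x_1 = g(0.710000) = 0.758362
x_2 = g(0.758362) = 0.725964
x_3 = g(0.725964) = 0.747860
x_4 = g(0.747860) = 0.733146
x_5 = g(0.733146) = 0.743073
x_6 = g(0.743073) = 0.736393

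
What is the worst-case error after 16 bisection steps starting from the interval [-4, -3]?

Bisection error bound: |error| ≤ (b-a)/2^n
|error| ≤ (-3 - (-4))/2^16 = 1/2^16
|error| ≤ 0.0000152588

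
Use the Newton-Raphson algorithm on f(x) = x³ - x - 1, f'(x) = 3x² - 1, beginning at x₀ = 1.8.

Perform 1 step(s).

f(x) = x³ - x - 1
f'(x) = 3x² - 1
x₀ = 1.8

Newton-Raphson formula: x_{n+1} = x_n - f(x_n)/f'(x_n)

Iteration 1:
  f(1.800000) = 3.032000
  f'(1.800000) = 8.720000
  x_1 = 1.800000 - 3.032000/8.720000 = 1.452294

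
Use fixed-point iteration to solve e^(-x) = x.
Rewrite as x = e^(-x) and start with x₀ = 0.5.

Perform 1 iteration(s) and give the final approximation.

Equation: e^(-x) = x
Fixed-point form: x = e^(-x)
x₀ = 0.5

x_1 = g(0.500000) = 0.606531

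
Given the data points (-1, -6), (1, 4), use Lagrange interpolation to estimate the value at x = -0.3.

Lagrange interpolation formula:
P(x) = Σ yᵢ × Lᵢ(x)
where Lᵢ(x) = Π_{j≠i} (x - xⱼ)/(xᵢ - xⱼ)

L_0(-0.3) = (-0.3 - 1)/(-1 - 1) = 0.650000
L_1(-0.3) = (-0.3 - (-1))/(1 - (-1)) = 0.350000

P(-0.3) = (-6)×L_0(-0.3) + 4×L_1(-0.3)
P(-0.3) = -2.500000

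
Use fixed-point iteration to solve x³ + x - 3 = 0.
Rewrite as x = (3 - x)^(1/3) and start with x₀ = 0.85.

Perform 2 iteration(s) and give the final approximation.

Equation: x³ + x - 3 = 0
Fixed-point form: x = (3 - x)^(1/3)
x₀ = 0.85

x_1 = g(0.850000) = 1.290663
x_2 = g(1.290663) = 1.195664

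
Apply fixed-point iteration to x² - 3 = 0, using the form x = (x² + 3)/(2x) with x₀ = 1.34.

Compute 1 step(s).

Equation: x² - 3 = 0
Fixed-point form: x = (x² + 3)/(2x)
x₀ = 1.34

x_1 = g(1.340000) = 1.789403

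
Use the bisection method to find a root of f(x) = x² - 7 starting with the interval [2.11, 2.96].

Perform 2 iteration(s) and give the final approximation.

f(x) = x² - 7
Initial interval: [2.11, 2.96]

Iteration 1:
  c_1 = (2.110000 + 2.960000)/2 = 2.535000
  f(c_1) = f(2.535000) = -0.573775
  f(a) × f(c) ≥ 0, new interval: [2.535000, 2.960000]
Iteration 2:
  c_2 = (2.535000 + 2.960000)/2 = 2.747500
  f(c_2) = f(2.747500) = 0.548756
  f(a) × f(c) < 0, new interval: [2.535000, 2.747500]

After 2 iteration(s), the approximation is c_2 = 2.747500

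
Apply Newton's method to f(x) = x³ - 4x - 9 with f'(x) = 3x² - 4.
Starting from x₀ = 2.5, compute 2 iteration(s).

f(x) = x³ - 4x - 9
f'(x) = 3x² - 4
x₀ = 2.5

Newton-Raphson formula: x_{n+1} = x_n - f(x_n)/f'(x_n)

Iteration 1:
  f(2.500000) = -3.375000
  f'(2.500000) = 14.750000
  x_1 = 2.500000 - (-3.375000)/14.750000 = 2.728814
Iteration 2:
  f(2.728814) = 0.404647
  f'(2.728814) = 18.339270
  x_2 = 2.728814 - 0.404647/18.339270 = 2.706749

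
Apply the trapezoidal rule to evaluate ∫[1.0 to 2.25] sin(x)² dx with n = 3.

f(x) = sin(x)²
a = 1.0, b = 2.25, n = 3
h = (b - a)/n = 0.416667

Trapezoidal rule: (h/2)[f(x₀) + 2f(x₁) + 2f(x₂) + ... + f(xₙ)]

x_0 = 1.0000, f(x_0) = 0.708073, coefficient = 1
x_1 = 1.4167, f(x_1) = 0.976432, coefficient = 2
x_2 = 1.8333, f(x_2) = 0.932643, coefficient = 2
x_3 = 2.2500, f(x_3) = 0.605398, coefficient = 1

I ≈ (0.416667/2) × 5.131621 = 1.069088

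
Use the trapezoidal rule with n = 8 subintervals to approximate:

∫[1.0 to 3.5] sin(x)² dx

f(x) = sin(x)²
a = 1.0, b = 3.5, n = 8
h = (b - a)/n = 0.312500

Trapezoidal rule: (h/2)[f(x₀) + 2f(x₁) + 2f(x₂) + ... + f(xₙ)]

x_0 = 1.0000, f(x_0) = 0.708073, coefficient = 1
x_1 = 1.3125, f(x_1) = 0.934754, coefficient = 2
x_2 = 1.6250, f(x_2) = 0.997065, coefficient = 2
x_3 = 1.9375, f(x_3) = 0.871449, coefficient = 2
x_4 = 2.2500, f(x_4) = 0.605398, coefficient = 2
x_5 = 2.5625, f(x_5) = 0.299499, coefficient = 2
x_6 = 2.8750, f(x_6) = 0.069404, coefficient = 2
x_7 = 3.1875, f(x_7) = 0.002106, coefficient = 2
x_8 = 3.5000, f(x_8) = 0.123049, coefficient = 1

I ≈ (0.312500/2) × 8.390470 = 1.311011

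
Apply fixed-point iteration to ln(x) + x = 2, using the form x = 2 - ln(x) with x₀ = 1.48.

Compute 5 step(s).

Equation: ln(x) + x = 2
Fixed-point form: x = 2 - ln(x)
x₀ = 1.48

x_1 = g(1.480000) = 1.607958
x_2 = g(1.607958) = 1.525035
x_3 = g(1.525035) = 1.577983
x_4 = g(1.577983) = 1.543853
x_5 = g(1.543853) = 1.565719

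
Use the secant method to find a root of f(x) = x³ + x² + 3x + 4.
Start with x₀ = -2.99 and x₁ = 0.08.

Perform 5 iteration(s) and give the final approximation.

f(x) = x³ + x² + 3x + 4
x₀ = -2.99, x₁ = 0.08

Secant formula: x_{n+1} = x_n - f(x_n)(x_n - x_{n-1})/(f(x_n) - f(x_{n-1}))

Iteration 1:
  f(-2.990000) = -22.760799
  f(0.080000) = 4.246912
  x_2 = 0.080000 - 4.246912×(0.080000 - (-2.990000))/(4.246912 - (-22.760799))
       = -0.402752
Iteration 2:
  f(0.080000) = 4.246912
  f(-0.402752) = 2.888624
  x_3 = -0.402752 - 2.888624×(-0.402752 - 0.080000)/(2.888624 - 4.246912)
       = -1.429403
Iteration 3:
  f(-0.402752) = 2.888624
  f(-1.429403) = -1.165562
  x_4 = -1.429403 - (-1.165562)×(-1.429403 - (-0.402752))/(-1.165562 - 2.888624)
       = -1.134245
Iteration 4:
  f(-1.429403) = -1.165562
  f(-1.134245) = 0.424558
  x_5 = -1.134245 - 0.424558×(-1.134245 - (-1.429403))/(0.424558 - (-1.165562))
       = -1.213051
Iteration 5:
  f(-1.134245) = 0.424558
  f(-1.213051) = 0.047342
  x_6 = -1.213051 - 0.047342×(-1.213051 - (-1.134245))/(0.047342 - 0.424558)
       = -1.222942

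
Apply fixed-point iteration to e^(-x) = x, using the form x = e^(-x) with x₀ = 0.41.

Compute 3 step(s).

Equation: e^(-x) = x
Fixed-point form: x = e^(-x)
x₀ = 0.41

x_1 = g(0.410000) = 0.663650
x_2 = g(0.663650) = 0.514968
x_3 = g(0.514968) = 0.597520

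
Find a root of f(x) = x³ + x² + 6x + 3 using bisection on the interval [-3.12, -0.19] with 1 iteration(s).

f(x) = x³ + x² + 6x + 3
Initial interval: [-3.12, -0.19]

Iteration 1:
  c_1 = (-3.120000 + (-0.190000))/2 = -1.655000
  f(c_1) = f(-1.655000) = -8.724061
  f(a) × f(c) ≥ 0, new interval: [-1.655000, -0.190000]

After 1 iteration(s), the approximation is c_1 = -1.655000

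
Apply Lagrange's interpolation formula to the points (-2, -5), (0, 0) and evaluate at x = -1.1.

Lagrange interpolation formula:
P(x) = Σ yᵢ × Lᵢ(x)
where Lᵢ(x) = Π_{j≠i} (x - xⱼ)/(xᵢ - xⱼ)

L_0(-1.1) = (-1.1 - 0)/(-2 - 0) = 0.550000
L_1(-1.1) = (-1.1 - (-2))/(0 - (-2)) = 0.450000

P(-1.1) = (-5)×L_0(-1.1) + 0×L_1(-1.1)
P(-1.1) = -2.750000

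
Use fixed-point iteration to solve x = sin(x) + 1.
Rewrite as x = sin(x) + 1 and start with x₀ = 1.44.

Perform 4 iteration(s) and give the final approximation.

Equation: x = sin(x) + 1
Fixed-point form: x = sin(x) + 1
x₀ = 1.44

x_1 = g(1.440000) = 1.991458
x_2 = g(1.991458) = 1.912819
x_3 = g(1.912819) = 1.942078
x_4 = g(1.942078) = 1.931863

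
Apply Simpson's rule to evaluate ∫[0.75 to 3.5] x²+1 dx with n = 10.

f(x) = x²+1
a = 0.75, b = 3.5, n = 10
h = (b - a)/n = 0.275000

Simpson's rule: (h/3)[f(x₀) + 4f(x₁) + 2f(x₂) + ... + f(xₙ)]

x_0 = 0.7500, f(x_0) = 1.562500, coefficient = 1
x_1 = 1.0250, f(x_1) = 2.050625, coefficient = 4
x_2 = 1.3000, f(x_2) = 2.690000, coefficient = 2
x_3 = 1.5750, f(x_3) = 3.480625, coefficient = 4
x_4 = 1.8500, f(x_4) = 4.422500, coefficient = 2
x_5 = 2.1250, f(x_5) = 5.515625, coefficient = 4
x_6 = 2.4000, f(x_6) = 6.760000, coefficient = 2
x_7 = 2.6750, f(x_7) = 8.155625, coefficient = 4
x_8 = 2.9500, f(x_8) = 9.702500, coefficient = 2
x_9 = 3.2250, f(x_9) = 11.400625, coefficient = 4
x_10 = 3.5000, f(x_10) = 13.250000, coefficient = 1

I ≈ (0.275000/3) × 184.375000 = 16.901042
Exact value: 16.901042
Error: 0.000000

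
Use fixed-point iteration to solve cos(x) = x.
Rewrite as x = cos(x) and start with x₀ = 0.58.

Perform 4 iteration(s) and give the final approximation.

Equation: cos(x) = x
Fixed-point form: x = cos(x)
x₀ = 0.58

x_1 = g(0.580000) = 0.836463
x_2 = g(0.836463) = 0.670093
x_3 = g(0.670093) = 0.783764
x_4 = g(0.783764) = 0.708261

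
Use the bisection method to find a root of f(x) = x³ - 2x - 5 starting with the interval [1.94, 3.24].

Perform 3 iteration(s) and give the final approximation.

f(x) = x³ - 2x - 5
Initial interval: [1.94, 3.24]

Iteration 1:
  c_1 = (1.940000 + 3.240000)/2 = 2.590000
  f(c_1) = f(2.590000) = 7.193979
  f(a) × f(c) < 0, new interval: [1.940000, 2.590000]
Iteration 2:
  c_2 = (1.940000 + 2.590000)/2 = 2.265000
  f(c_2) = f(2.265000) = 2.089960
  f(a) × f(c) < 0, new interval: [1.940000, 2.265000]
Iteration 3:
  c_3 = (1.940000 + 2.265000)/2 = 2.102500
  f(c_3) = f(2.102500) = 0.089114
  f(a) × f(c) < 0, new interval: [1.940000, 2.102500]

After 3 iteration(s), the approximation is c_3 = 2.102500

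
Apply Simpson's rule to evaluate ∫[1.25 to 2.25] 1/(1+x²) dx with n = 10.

f(x) = 1/(1+x²)
a = 1.25, b = 2.25, n = 10
h = (b - a)/n = 0.100000

Simpson's rule: (h/3)[f(x₀) + 4f(x₁) + 2f(x₂) + ... + f(xₙ)]

x_0 = 1.2500, f(x_0) = 0.390244, coefficient = 1
x_1 = 1.3500, f(x_1) = 0.354296, coefficient = 4
x_2 = 1.4500, f(x_2) = 0.322321, coefficient = 2
x_3 = 1.5500, f(x_3) = 0.293902, coefficient = 4
x_4 = 1.6500, f(x_4) = 0.268637, coefficient = 2
x_5 = 1.7500, f(x_5) = 0.246154, coefficient = 4
x_6 = 1.8500, f(x_6) = 0.226116, coefficient = 2
x_7 = 1.9500, f(x_7) = 0.208225, coefficient = 4
x_8 = 2.0500, f(x_8) = 0.192215, coefficient = 2
x_9 = 2.1500, f(x_9) = 0.177857, coefficient = 4
x_10 = 2.2500, f(x_10) = 0.164948, coefficient = 1

I ≈ (0.100000/3) × 7.695502 = 0.256517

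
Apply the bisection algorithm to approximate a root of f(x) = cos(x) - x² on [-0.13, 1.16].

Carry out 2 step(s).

f(x) = cos(x) - x²
Initial interval: [-0.13, 1.16]

Iteration 1:
  c_1 = (-0.130000 + 1.160000)/2 = 0.515000
  f(c_1) = f(0.515000) = 0.605068
  f(a) × f(c) ≥ 0, new interval: [0.515000, 1.160000]
Iteration 2:
  c_2 = (0.515000 + 1.160000)/2 = 0.837500
  f(c_2) = f(0.837500) = -0.032084
  f(a) × f(c) < 0, new interval: [0.515000, 0.837500]

After 2 iteration(s), the approximation is c_2 = 0.837500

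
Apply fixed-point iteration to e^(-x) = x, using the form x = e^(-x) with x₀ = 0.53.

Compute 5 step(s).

Equation: e^(-x) = x
Fixed-point form: x = e^(-x)
x₀ = 0.53

x_1 = g(0.530000) = 0.588605
x_2 = g(0.588605) = 0.555101
x_3 = g(0.555101) = 0.574014
x_4 = g(0.574014) = 0.563260
x_5 = g(0.563260) = 0.569350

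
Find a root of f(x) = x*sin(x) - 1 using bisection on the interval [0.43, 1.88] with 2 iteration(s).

f(x) = x*sin(x) - 1
Initial interval: [0.43, 1.88]

Iteration 1:
  c_1 = (0.430000 + 1.880000)/2 = 1.155000
  f(c_1) = f(1.155000) = 0.056588
  f(a) × f(c) < 0, new interval: [0.430000, 1.155000]
Iteration 2:
  c_2 = (0.430000 + 1.155000)/2 = 0.792500
  f(c_2) = f(0.792500) = -0.435652
  f(a) × f(c) ≥ 0, new interval: [0.792500, 1.155000]

After 2 iteration(s), the approximation is c_2 = 0.792500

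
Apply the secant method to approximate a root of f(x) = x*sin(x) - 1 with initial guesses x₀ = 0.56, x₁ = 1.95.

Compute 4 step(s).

f(x) = x*sin(x) - 1
x₀ = 0.56, x₁ = 1.95

Secant formula: x_{n+1} = x_n - f(x_n)(x_n - x_{n-1})/(f(x_n) - f(x_{n-1}))

Iteration 1:
  f(0.560000) = -0.702536
  f(1.950000) = 0.811471
  x_2 = 1.950000 - 0.811471×(1.950000 - 0.560000)/(0.811471 - (-0.702536))
       = 1.204993
Iteration 2:
  f(1.950000) = 0.811471
  f(1.204993) = 0.125267
  x_3 = 1.204993 - 0.125267×(1.204993 - 1.950000)/(0.125267 - 0.811471)
       = 1.068992
Iteration 3:
  f(1.204993) = 0.125267
  f(1.068992) = -0.062798
  x_4 = 1.068992 - (-0.062798)×(1.068992 - 1.204993)/(-0.062798 - 0.125267)
       = 1.114405
Iteration 4:
  f(1.068992) = -0.062798
  f(1.114405) = 0.000344
  x_5 = 1.114405 - 0.000344×(1.114405 - 1.068992)/(0.000344 - (-0.062798))
       = 1.114157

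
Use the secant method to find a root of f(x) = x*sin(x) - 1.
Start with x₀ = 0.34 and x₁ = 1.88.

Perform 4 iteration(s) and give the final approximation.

f(x) = x*sin(x) - 1
x₀ = 0.34, x₁ = 1.88

Secant formula: x_{n+1} = x_n - f(x_n)(x_n - x_{n-1})/(f(x_n) - f(x_{n-1}))

Iteration 1:
  f(0.340000) = -0.886614
  f(1.880000) = 0.790843
  x_2 = 1.880000 - 0.790843×(1.880000 - 0.340000)/(0.790843 - (-0.886614))
       = 1.153962
Iteration 2:
  f(1.880000) = 0.790843
  f(1.153962) = 0.055154
  x_3 = 1.153962 - 0.055154×(1.153962 - 1.880000)/(0.055154 - 0.790843)
       = 1.099531
Iteration 3:
  f(1.153962) = 0.055154
  f(1.099531) = -0.020323
  x_4 = 1.099531 - (-0.020323)×(1.099531 - 1.153962)/(-0.020323 - 0.055154)
       = 1.114188
Iteration 4:
  f(1.099531) = -0.020323
  f(1.114188) = 0.000042
  x_5 = 1.114188 - 0.000042×(1.114188 - 1.099531)/(0.000042 - (-0.020323))
       = 1.114157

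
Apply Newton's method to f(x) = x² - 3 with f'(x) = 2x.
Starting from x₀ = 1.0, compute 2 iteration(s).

f(x) = x² - 3
f'(x) = 2x
x₀ = 1.0

Newton-Raphson formula: x_{n+1} = x_n - f(x_n)/f'(x_n)

Iteration 1:
  f(1.000000) = -2.000000
  f'(1.000000) = 2.000000
  x_1 = 1.000000 - (-2.000000)/2.000000 = 2.000000
Iteration 2:
  f(2.000000) = 1.000000
  f'(2.000000) = 4.000000
  x_2 = 2.000000 - 1.000000/4.000000 = 1.750000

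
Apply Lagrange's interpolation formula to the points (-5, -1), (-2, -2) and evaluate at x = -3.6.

Lagrange interpolation formula:
P(x) = Σ yᵢ × Lᵢ(x)
where Lᵢ(x) = Π_{j≠i} (x - xⱼ)/(xᵢ - xⱼ)

L_0(-3.6) = (-3.6 - (-2))/(-5 - (-2)) = 0.533333
L_1(-3.6) = (-3.6 - (-5))/(-2 - (-5)) = 0.466667

P(-3.6) = (-1)×L_0(-3.6) + (-2)×L_1(-3.6)
P(-3.6) = -1.466667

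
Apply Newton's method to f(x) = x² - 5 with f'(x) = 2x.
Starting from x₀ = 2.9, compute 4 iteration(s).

f(x) = x² - 5
f'(x) = 2x
x₀ = 2.9

Newton-Raphson formula: x_{n+1} = x_n - f(x_n)/f'(x_n)

Iteration 1:
  f(2.900000) = 3.410000
  f'(2.900000) = 5.800000
  x_1 = 2.900000 - 3.410000/5.800000 = 2.312069
Iteration 2:
  f(2.312069) = 0.345663
  f'(2.312069) = 4.624138
  x_2 = 2.312069 - 0.345663/4.624138 = 2.237317
Iteration 3:
  f(2.237317) = 0.005588
  f'(2.237317) = 4.474634
  x_3 = 2.237317 - 0.005588/4.474634 = 2.236068
Iteration 4:
  f(2.236068) = 0.000002
  f'(2.236068) = 4.472137
  x_4 = 2.236068 - 0.000002/4.472137 = 2.236068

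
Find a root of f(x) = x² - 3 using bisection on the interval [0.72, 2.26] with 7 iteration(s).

f(x) = x² - 3
Initial interval: [0.72, 2.26]

Iteration 1:
  c_1 = (0.720000 + 2.260000)/2 = 1.490000
  f(c_1) = f(1.490000) = -0.779900
  f(a) × f(c) ≥ 0, new interval: [1.490000, 2.260000]
Iteration 2:
  c_2 = (1.490000 + 2.260000)/2 = 1.875000
  f(c_2) = f(1.875000) = 0.515625
  f(a) × f(c) < 0, new interval: [1.490000, 1.875000]
Iteration 3:
  c_3 = (1.490000 + 1.875000)/2 = 1.682500
  f(c_3) = f(1.682500) = -0.169194
  f(a) × f(c) ≥ 0, new interval: [1.682500, 1.875000]
Iteration 4:
  c_4 = (1.682500 + 1.875000)/2 = 1.778750
  f(c_4) = f(1.778750) = 0.163952
  f(a) × f(c) < 0, new interval: [1.682500, 1.778750]
Iteration 5:
  c_5 = (1.682500 + 1.778750)/2 = 1.730625
  f(c_5) = f(1.730625) = -0.004937
  f(a) × f(c) ≥ 0, new interval: [1.730625, 1.778750]
Iteration 6:
  c_6 = (1.730625 + 1.778750)/2 = 1.754687
  f(c_6) = f(1.754687) = 0.078928
  f(a) × f(c) < 0, new interval: [1.730625, 1.754687]
Iteration 7:
  c_7 = (1.730625 + 1.754687)/2 = 1.742656
  f(c_7) = f(1.742656) = 0.036851
  f(a) × f(c) < 0, new interval: [1.730625, 1.742656]

After 7 iteration(s), the approximation is c_7 = 1.742656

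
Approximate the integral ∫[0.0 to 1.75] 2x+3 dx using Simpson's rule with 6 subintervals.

f(x) = 2x+3
a = 0.0, b = 1.75, n = 6
h = (b - a)/n = 0.291667

Simpson's rule: (h/3)[f(x₀) + 4f(x₁) + 2f(x₂) + ... + f(xₙ)]

x_0 = 0.0000, f(x_0) = 3.000000, coefficient = 1
x_1 = 0.2917, f(x_1) = 3.583333, coefficient = 4
x_2 = 0.5833, f(x_2) = 4.166667, coefficient = 2
x_3 = 0.8750, f(x_3) = 4.750000, coefficient = 4
x_4 = 1.1667, f(x_4) = 5.333333, coefficient = 2
x_5 = 1.4583, f(x_5) = 5.916667, coefficient = 4
x_6 = 1.7500, f(x_6) = 6.500000, coefficient = 1

I ≈ (0.291667/3) × 85.500000 = 8.312500
Exact value: 8.312500
Error: 0.000000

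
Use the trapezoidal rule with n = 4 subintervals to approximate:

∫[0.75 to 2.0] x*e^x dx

f(x) = x*e^x
a = 0.75, b = 2.0, n = 4
h = (b - a)/n = 0.312500

Trapezoidal rule: (h/2)[f(x₀) + 2f(x₁) + 2f(x₂) + ... + f(xₙ)]

x_0 = 0.7500, f(x_0) = 1.587750, coefficient = 1
x_1 = 1.0625, f(x_1) = 3.074446, coefficient = 2
x_2 = 1.3750, f(x_2) = 5.438230, coefficient = 2
x_3 = 1.6875, f(x_3) = 9.122539, coefficient = 2
x_4 = 2.0000, f(x_4) = 14.778112, coefficient = 1

I ≈ (0.312500/2) × 51.636292 = 8.068171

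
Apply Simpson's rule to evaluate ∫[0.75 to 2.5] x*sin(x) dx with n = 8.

f(x) = x*sin(x)
a = 0.75, b = 2.5, n = 8
h = (b - a)/n = 0.218750

Simpson's rule: (h/3)[f(x₀) + 4f(x₁) + 2f(x₂) + ... + f(xₙ)]

x_0 = 0.7500, f(x_0) = 0.511229, coefficient = 1
x_1 = 0.9688, f(x_1) = 0.798423, coefficient = 4
x_2 = 1.1875, f(x_2) = 1.101331, coefficient = 2
x_3 = 1.4062, f(x_3) = 1.387255, coefficient = 4
x_4 = 1.6250, f(x_4) = 1.622613, coefficient = 2
x_5 = 1.8438, f(x_5) = 1.775492, coefficient = 4
x_6 = 2.0625, f(x_6) = 1.818155, coefficient = 2
x_7 = 2.2812, f(x_7) = 1.729338, coefficient = 4
x_8 = 2.5000, f(x_8) = 1.496180, coefficient = 1

I ≈ (0.218750/3) × 33.853645 = 2.468495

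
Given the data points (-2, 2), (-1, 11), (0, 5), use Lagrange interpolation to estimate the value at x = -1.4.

Lagrange interpolation formula:
P(x) = Σ yᵢ × Lᵢ(x)
where Lᵢ(x) = Π_{j≠i} (x - xⱼ)/(xᵢ - xⱼ)

L_0(-1.4) = (-1.4 - (-1))/(-2 - (-1)) × (-1.4 - 0)/(-2 - 0) = 0.280000
L_1(-1.4) = (-1.4 - (-2))/(-1 - (-2)) × (-1.4 - 0)/(-1 - 0) = 0.840000
L_2(-1.4) = (-1.4 - (-2))/(0 - (-2)) × (-1.4 - (-1))/(0 - (-1)) = -0.120000

P(-1.4) = 2×L_0(-1.4) + 11×L_1(-1.4) + 5×L_2(-1.4)
P(-1.4) = 9.200000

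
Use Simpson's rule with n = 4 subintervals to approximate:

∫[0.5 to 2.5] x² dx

f(x) = x²
a = 0.5, b = 2.5, n = 4
h = (b - a)/n = 0.500000

Simpson's rule: (h/3)[f(x₀) + 4f(x₁) + 2f(x₂) + ... + f(xₙ)]

x_0 = 0.5000, f(x_0) = 0.250000, coefficient = 1
x_1 = 1.0000, f(x_1) = 1.000000, coefficient = 4
x_2 = 1.5000, f(x_2) = 2.250000, coefficient = 2
x_3 = 2.0000, f(x_3) = 4.000000, coefficient = 4
x_4 = 2.5000, f(x_4) = 6.250000, coefficient = 1

I ≈ (0.500000/3) × 31.000000 = 5.166667
Exact value: 5.166667
Error: 0.000000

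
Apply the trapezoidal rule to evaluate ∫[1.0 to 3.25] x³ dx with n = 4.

f(x) = x³
a = 1.0, b = 3.25, n = 4
h = (b - a)/n = 0.562500

Trapezoidal rule: (h/2)[f(x₀) + 2f(x₁) + 2f(x₂) + ... + f(xₙ)]

x_0 = 1.0000, f(x_0) = 1.000000, coefficient = 1
x_1 = 1.5625, f(x_1) = 3.814697, coefficient = 2
x_2 = 2.1250, f(x_2) = 9.595703, coefficient = 2
x_3 = 2.6875, f(x_3) = 19.410889, coefficient = 2
x_4 = 3.2500, f(x_4) = 34.328125, coefficient = 1

I ≈ (0.562500/2) × 100.970703 = 28.398010
Exact value: 27.641602
Error: 0.756409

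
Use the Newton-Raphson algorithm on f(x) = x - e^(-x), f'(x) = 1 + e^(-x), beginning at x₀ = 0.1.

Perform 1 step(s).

f(x) = x - e^(-x)
f'(x) = 1 + e^(-x)
x₀ = 0.1

Newton-Raphson formula: x_{n+1} = x_n - f(x_n)/f'(x_n)

Iteration 1:
  f(0.100000) = -0.804837
  f'(0.100000) = 1.904837
  x_1 = 0.100000 - (-0.804837)/1.904837 = 0.522523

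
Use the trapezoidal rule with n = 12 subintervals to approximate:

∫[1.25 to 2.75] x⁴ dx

f(x) = x⁴
a = 1.25, b = 2.75, n = 12
h = (b - a)/n = 0.125000

Trapezoidal rule: (h/2)[f(x₀) + 2f(x₁) + 2f(x₂) + ... + f(xₙ)]

x_0 = 1.2500, f(x_0) = 2.441406, coefficient = 1
x_1 = 1.3750, f(x_1) = 3.574463, coefficient = 2
x_2 = 1.5000, f(x_2) = 5.062500, coefficient = 2
x_3 = 1.6250, f(x_3) = 6.972900, coefficient = 2
x_4 = 1.7500, f(x_4) = 9.378906, coefficient = 2
x_5 = 1.8750, f(x_5) = 12.359619, coefficient = 2
x_6 = 2.0000, f(x_6) = 16.000000, coefficient = 2
x_7 = 2.1250, f(x_7) = 20.390869, coefficient = 2
x_8 = 2.2500, f(x_8) = 25.628906, coefficient = 2
x_9 = 2.3750, f(x_9) = 31.816650, coefficient = 2
x_10 = 2.5000, f(x_10) = 39.062500, coefficient = 2
x_11 = 2.6250, f(x_11) = 47.480713, coefficient = 2
x_12 = 2.7500, f(x_12) = 57.191406, coefficient = 1

I ≈ (0.125000/2) × 495.088867 = 30.943054
Exact value: 30.844922
Error: 0.098132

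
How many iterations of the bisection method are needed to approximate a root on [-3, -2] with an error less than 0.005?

We need (b-a)/2^n ≤ 0.005
(-2 - (-3))/2^n ≤ 0.005
1/2^n ≤ 0.005
2^n ≥ 200
n ≥ log₂(200) = 7.64
n ≥ 8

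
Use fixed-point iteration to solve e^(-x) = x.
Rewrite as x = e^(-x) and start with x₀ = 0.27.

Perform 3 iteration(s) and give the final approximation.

Equation: e^(-x) = x
Fixed-point form: x = e^(-x)
x₀ = 0.27

x_1 = g(0.270000) = 0.763379
x_2 = g(0.763379) = 0.466089
x_3 = g(0.466089) = 0.627452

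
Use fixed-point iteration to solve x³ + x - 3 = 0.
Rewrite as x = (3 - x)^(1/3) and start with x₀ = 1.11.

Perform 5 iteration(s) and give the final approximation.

Equation: x³ + x - 3 = 0
Fixed-point form: x = (3 - x)^(1/3)
x₀ = 1.11

x_1 = g(1.110000) = 1.236386
x_2 = g(1.236386) = 1.208188
x_3 = g(1.208188) = 1.214593
x_4 = g(1.214593) = 1.213144
x_5 = g(1.213144) = 1.213472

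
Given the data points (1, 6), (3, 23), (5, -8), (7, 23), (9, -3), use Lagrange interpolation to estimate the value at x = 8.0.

Lagrange interpolation formula:
P(x) = Σ yᵢ × Lᵢ(x)
where Lᵢ(x) = Π_{j≠i} (x - xⱼ)/(xᵢ - xⱼ)

L_0(8.0) = (8.0 - 3)/(1 - 3) × (8.0 - 5)/(1 - 5) × (8.0 - 7)/(1 - 7) × (8.0 - 9)/(1 - 9) = -0.039062
L_1(8.0) = (8.0 - 1)/(3 - 1) × (8.0 - 5)/(3 - 5) × (8.0 - 7)/(3 - 7) × (8.0 - 9)/(3 - 9) = 0.218750
L_2(8.0) = (8.0 - 1)/(5 - 1) × (8.0 - 3)/(5 - 3) × (8.0 - 7)/(5 - 7) × (8.0 - 9)/(5 - 9) = -0.546875
L_3(8.0) = (8.0 - 1)/(7 - 1) × (8.0 - 3)/(7 - 3) × (8.0 - 5)/(7 - 5) × (8.0 - 9)/(7 - 9) = 1.093750
L_4(8.0) = (8.0 - 1)/(9 - 1) × (8.0 - 3)/(9 - 3) × (8.0 - 5)/(9 - 5) × (8.0 - 7)/(9 - 7) = 0.273438

P(8.0) = 6×L_0(8.0) + 23×L_1(8.0) + (-8)×L_2(8.0) + 23×L_3(8.0) + (-3)×L_4(8.0)
P(8.0) = 33.507812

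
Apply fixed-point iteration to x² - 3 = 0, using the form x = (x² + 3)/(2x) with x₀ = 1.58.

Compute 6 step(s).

Equation: x² - 3 = 0
Fixed-point form: x = (x² + 3)/(2x)
x₀ = 1.58

x_1 = g(1.580000) = 1.739367
x_2 = g(1.739367) = 1.732066
x_3 = g(1.732066) = 1.732051
x_4 = g(1.732051) = 1.732051
x_5 = g(1.732051) = 1.732051
x_6 = g(1.732051) = 1.732051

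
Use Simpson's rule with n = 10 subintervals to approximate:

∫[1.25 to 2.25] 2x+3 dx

f(x) = 2x+3
a = 1.25, b = 2.25, n = 10
h = (b - a)/n = 0.100000

Simpson's rule: (h/3)[f(x₀) + 4f(x₁) + 2f(x₂) + ... + f(xₙ)]

x_0 = 1.2500, f(x_0) = 5.500000, coefficient = 1
x_1 = 1.3500, f(x_1) = 5.700000, coefficient = 4
x_2 = 1.4500, f(x_2) = 5.900000, coefficient = 2
x_3 = 1.5500, f(x_3) = 6.100000, coefficient = 4
x_4 = 1.6500, f(x_4) = 6.300000, coefficient = 2
x_5 = 1.7500, f(x_5) = 6.500000, coefficient = 4
x_6 = 1.8500, f(x_6) = 6.700000, coefficient = 2
x_7 = 1.9500, f(x_7) = 6.900000, coefficient = 4
x_8 = 2.0500, f(x_8) = 7.100000, coefficient = 2
x_9 = 2.1500, f(x_9) = 7.300000, coefficient = 4
x_10 = 2.2500, f(x_10) = 7.500000, coefficient = 1

I ≈ (0.100000/3) × 195.000000 = 6.500000
Exact value: 6.500000
Error: 0.000000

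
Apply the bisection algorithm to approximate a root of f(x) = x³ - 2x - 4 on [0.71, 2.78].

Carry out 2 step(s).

f(x) = x³ - 2x - 4
Initial interval: [0.71, 2.78]

Iteration 1:
  c_1 = (0.710000 + 2.780000)/2 = 1.745000
  f(c_1) = f(1.745000) = -2.176431
  f(a) × f(c) ≥ 0, new interval: [1.745000, 2.780000]
Iteration 2:
  c_2 = (1.745000 + 2.780000)/2 = 2.262500
  f(c_2) = f(2.262500) = 3.056525
  f(a) × f(c) < 0, new interval: [1.745000, 2.262500]

After 2 iteration(s), the approximation is c_2 = 2.262500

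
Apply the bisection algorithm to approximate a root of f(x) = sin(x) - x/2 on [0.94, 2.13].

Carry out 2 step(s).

f(x) = sin(x) - x/2
Initial interval: [0.94, 2.13]

Iteration 1:
  c_1 = (0.940000 + 2.130000)/2 = 1.535000
  f(c_1) = f(1.535000) = 0.231859
  f(a) × f(c) ≥ 0, new interval: [1.535000, 2.130000]
Iteration 2:
  c_2 = (1.535000 + 2.130000)/2 = 1.832500
  f(c_2) = f(1.832500) = 0.049701
  f(a) × f(c) ≥ 0, new interval: [1.832500, 2.130000]

After 2 iteration(s), the approximation is c_2 = 1.832500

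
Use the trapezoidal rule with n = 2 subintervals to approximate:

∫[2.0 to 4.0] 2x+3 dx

f(x) = 2x+3
a = 2.0, b = 4.0, n = 2
h = (b - a)/n = 1.000000

Trapezoidal rule: (h/2)[f(x₀) + 2f(x₁) + 2f(x₂) + ... + f(xₙ)]

x_0 = 2.0000, f(x_0) = 7.000000, coefficient = 1
x_1 = 3.0000, f(x_1) = 9.000000, coefficient = 2
x_2 = 4.0000, f(x_2) = 11.000000, coefficient = 1

I ≈ (1.000000/2) × 36.000000 = 18.000000
Exact value: 18.000000
Error: 0.000000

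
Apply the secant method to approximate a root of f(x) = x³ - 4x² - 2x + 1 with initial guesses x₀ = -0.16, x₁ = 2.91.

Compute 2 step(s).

f(x) = x³ - 4x² - 2x + 1
x₀ = -0.16, x₁ = 2.91

Secant formula: x_{n+1} = x_n - f(x_n)(x_n - x_{n-1})/(f(x_n) - f(x_{n-1}))

Iteration 1:
  f(-0.160000) = 1.213504
  f(2.910000) = -14.050229
  x_2 = 2.910000 - (-14.050229)×(2.910000 - (-0.160000))/(-14.050229 - 1.213504)
       = 0.084072
Iteration 2:
  f(2.910000) = -14.050229
  f(0.084072) = 0.804177
  x_3 = 0.084072 - 0.804177×(0.084072 - 2.910000)/(0.804177 - (-14.050229))
       = 0.237060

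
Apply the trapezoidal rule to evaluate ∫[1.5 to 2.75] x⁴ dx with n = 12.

f(x) = x⁴
a = 1.5, b = 2.75, n = 12
h = (b - a)/n = 0.104167

Trapezoidal rule: (h/2)[f(x₀) + 2f(x₁) + 2f(x₂) + ... + f(xₙ)]

x_0 = 1.5000, f(x_0) = 5.062500, coefficient = 1
x_1 = 1.6042, f(x_1) = 6.622134, coefficient = 2
x_2 = 1.7083, f(x_2) = 8.517075, coefficient = 2
x_3 = 1.8125, f(x_3) = 10.792252, coefficient = 2
x_4 = 1.9167, f(x_4) = 13.495419, coefficient = 2
x_5 = 2.0208, f(x_5) = 16.677156, coefficient = 2
x_6 = 2.1250, f(x_6) = 20.390869, coefficient = 2
x_7 = 2.2292, f(x_7) = 24.692790, coefficient = 2
x_8 = 2.3333, f(x_8) = 29.641975, coefficient = 2
x_9 = 2.4375, f(x_9) = 35.300308, coefficient = 2
x_10 = 2.5417, f(x_10) = 41.732497, coefficient = 2
x_11 = 2.6458, f(x_11) = 49.006077, coefficient = 2
x_12 = 2.7500, f(x_12) = 57.191406, coefficient = 1

I ≈ (0.104167/2) × 575.991008 = 29.999532
Exact value: 29.936523
Error: 0.063008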